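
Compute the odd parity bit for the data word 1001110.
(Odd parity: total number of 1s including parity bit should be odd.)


Number of 1s in data: 4
Parity bit: 1

1


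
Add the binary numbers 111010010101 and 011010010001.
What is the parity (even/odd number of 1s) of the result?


111010010101 = 3733
011010010001 = 1681
Sum = 5414 = 1010100100110
1s count = 6

even parity (6 ones in 1010100100110)


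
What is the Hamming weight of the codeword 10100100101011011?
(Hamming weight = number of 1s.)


Counting 1s in 10100100101011011

9


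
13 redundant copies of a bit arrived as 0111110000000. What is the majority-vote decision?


Ones: 5 out of 13
Threshold: 7

0 (5/13 voted 1)


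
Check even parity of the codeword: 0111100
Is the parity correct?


Number of 1s: 4

Yes, parity is correct (4 ones)


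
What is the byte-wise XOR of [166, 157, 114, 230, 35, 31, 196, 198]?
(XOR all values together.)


XOR chain: 166 ^ 157 ^ 114 ^ 230 ^ 35 ^ 31 ^ 196 ^ 198 = 145

145


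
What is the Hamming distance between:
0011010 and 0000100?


XOR: 0011110
Count of 1s: 4

4


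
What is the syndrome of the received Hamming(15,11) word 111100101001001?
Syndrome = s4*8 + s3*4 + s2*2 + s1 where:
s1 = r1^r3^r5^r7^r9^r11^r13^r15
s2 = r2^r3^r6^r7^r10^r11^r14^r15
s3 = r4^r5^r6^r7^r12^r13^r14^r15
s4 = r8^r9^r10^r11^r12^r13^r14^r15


s1=1, s2=0, s3=0, s4=1

Syndrome = 9 (error at position 9)


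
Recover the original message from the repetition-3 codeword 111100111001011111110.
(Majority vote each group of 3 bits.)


Groups: 111, 100, 111, 001, 011, 111, 110
Majority votes: 1010111

1010111


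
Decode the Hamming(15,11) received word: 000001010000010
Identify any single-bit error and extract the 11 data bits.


Syndrome = 0: no error detected

Data: 00100000010 (no errors)


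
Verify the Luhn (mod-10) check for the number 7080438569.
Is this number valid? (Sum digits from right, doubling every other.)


Luhn sum = 47
47 mod 10 = 7

Invalid (Luhn sum mod 10 = 7)


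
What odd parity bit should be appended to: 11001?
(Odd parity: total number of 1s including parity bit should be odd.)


Number of 1s in data: 3
Parity bit: 0

0


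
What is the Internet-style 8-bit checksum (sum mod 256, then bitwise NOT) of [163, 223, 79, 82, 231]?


Sum = 778 mod 256 = 10
Complement = 245

245


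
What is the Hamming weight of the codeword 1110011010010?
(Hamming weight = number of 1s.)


Counting 1s in 1110011010010

7


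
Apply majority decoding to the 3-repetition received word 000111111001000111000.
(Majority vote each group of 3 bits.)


Groups: 000, 111, 111, 001, 000, 111, 000
Majority votes: 0110010

0110010


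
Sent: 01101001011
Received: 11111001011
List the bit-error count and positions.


XOR: 10010000000

2 error(s) at position(s): 0, 3


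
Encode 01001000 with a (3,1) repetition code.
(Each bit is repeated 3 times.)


Each bit -> 3 copies

000111000000111000000000


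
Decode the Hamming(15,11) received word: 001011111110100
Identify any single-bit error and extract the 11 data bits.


Syndrome = 10: error at position 10

Data: 11111010100 (corrected bit 10)


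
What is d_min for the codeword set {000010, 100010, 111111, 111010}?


Comparing all pairs, minimum distance: 1
Can detect 0 errors, correct 0 errors

1


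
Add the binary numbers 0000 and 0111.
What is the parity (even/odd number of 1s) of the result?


0000 = 0
0111 = 7
Sum = 7 = 111
1s count = 3

odd parity (3 ones in 111)


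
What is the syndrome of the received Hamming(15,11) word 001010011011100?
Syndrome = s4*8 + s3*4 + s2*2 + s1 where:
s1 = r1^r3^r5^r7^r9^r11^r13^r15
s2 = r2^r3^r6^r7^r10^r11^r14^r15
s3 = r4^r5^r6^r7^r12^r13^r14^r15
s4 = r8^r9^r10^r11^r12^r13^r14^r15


s1=1, s2=0, s3=1, s4=1

Syndrome = 13 (error at position 13)


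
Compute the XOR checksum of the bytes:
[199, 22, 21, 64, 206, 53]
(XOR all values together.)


XOR chain: 199 ^ 22 ^ 21 ^ 64 ^ 206 ^ 53 = 127

127


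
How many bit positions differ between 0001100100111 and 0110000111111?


XOR: 0111100011000
Count of 1s: 6

6


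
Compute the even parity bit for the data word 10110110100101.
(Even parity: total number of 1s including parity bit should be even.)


Number of 1s in data: 8
Parity bit: 0

0


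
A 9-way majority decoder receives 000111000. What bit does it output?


Ones: 3 out of 9
Threshold: 5

0 (3/9 voted 1)


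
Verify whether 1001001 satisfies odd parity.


Number of 1s: 3

Yes, parity is correct (3 ones)


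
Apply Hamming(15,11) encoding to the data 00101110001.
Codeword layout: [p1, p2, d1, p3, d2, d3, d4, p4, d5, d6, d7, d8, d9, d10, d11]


Parity bits: p1=1, p2=0, p3=0, p4=0

100001001110001


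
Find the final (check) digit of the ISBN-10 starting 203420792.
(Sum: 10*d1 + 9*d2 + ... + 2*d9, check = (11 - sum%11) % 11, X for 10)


Weighted sum: 143
143 mod 11 = 0

Check digit: 0


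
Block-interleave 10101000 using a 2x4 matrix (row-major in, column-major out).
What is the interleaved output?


Matrix:
  1010
  1000
Read columns: 11001000

11001000


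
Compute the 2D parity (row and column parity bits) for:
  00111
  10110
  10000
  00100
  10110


Row parities: 11111
Column parities: 10011

Row P: 11111, Col P: 10011, Corner: 1


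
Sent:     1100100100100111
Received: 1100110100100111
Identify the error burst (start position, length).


XOR: 0000010000000000

Burst at position 5, length 1


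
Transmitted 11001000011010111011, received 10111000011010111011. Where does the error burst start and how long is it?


XOR: 01110000000000000000

Burst at position 1, length 3


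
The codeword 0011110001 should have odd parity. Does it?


Number of 1s: 5

Yes, parity is correct (5 ones)


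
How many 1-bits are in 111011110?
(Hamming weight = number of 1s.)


Counting 1s in 111011110

7


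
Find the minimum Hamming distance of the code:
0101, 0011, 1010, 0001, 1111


Comparing all pairs, minimum distance: 1
Can detect 0 errors, correct 0 errors

1


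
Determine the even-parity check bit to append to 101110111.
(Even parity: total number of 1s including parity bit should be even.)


Number of 1s in data: 7
Parity bit: 1

1


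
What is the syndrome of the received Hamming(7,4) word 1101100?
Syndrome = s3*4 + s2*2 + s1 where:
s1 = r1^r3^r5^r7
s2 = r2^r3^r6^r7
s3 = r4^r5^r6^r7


s1=0, s2=1, s3=0

Syndrome = 2 (error at position 2)


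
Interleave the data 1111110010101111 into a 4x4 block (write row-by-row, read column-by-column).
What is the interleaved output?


Matrix:
  1111
  1100
  1010
  1111
Read columns: 1111110110111001

1111110110111001


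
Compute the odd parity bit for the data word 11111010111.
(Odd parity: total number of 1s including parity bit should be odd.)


Number of 1s in data: 9
Parity bit: 0

0


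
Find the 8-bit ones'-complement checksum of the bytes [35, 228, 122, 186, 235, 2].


Sum = 808 mod 256 = 40
Complement = 215

215


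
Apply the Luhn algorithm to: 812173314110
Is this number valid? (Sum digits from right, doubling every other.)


Luhn sum = 39
39 mod 10 = 9

Invalid (Luhn sum mod 10 = 9)


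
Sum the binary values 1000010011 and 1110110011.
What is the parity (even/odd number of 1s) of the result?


1000010011 = 531
1110110011 = 947
Sum = 1478 = 10111000110
1s count = 6

even parity (6 ones in 10111000110)


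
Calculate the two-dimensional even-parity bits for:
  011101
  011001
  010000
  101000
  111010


Row parities: 01100
Column parities: 000110

Row P: 01100, Col P: 000110, Corner: 0


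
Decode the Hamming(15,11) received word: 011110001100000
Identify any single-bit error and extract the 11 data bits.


Syndrome = 3: error at position 3

Data: 01001100000 (corrected bit 3)


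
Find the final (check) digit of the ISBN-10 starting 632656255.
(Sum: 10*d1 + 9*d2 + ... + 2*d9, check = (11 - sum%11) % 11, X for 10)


Weighted sum: 238
238 mod 11 = 7

Check digit: 4


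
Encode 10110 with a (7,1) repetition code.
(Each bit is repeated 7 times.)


Each bit -> 7 copies

11111110000000111111111111110000000


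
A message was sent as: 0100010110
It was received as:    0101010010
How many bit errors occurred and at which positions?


XOR: 0001000100

2 error(s) at position(s): 3, 7


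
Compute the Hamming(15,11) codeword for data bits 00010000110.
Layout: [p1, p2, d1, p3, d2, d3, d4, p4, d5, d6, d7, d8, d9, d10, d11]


Parity bits: p1=0, p2=0, p3=1, p4=0

000100100000110


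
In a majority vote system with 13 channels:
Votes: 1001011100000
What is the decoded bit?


Ones: 5 out of 13
Threshold: 7

0 (5/13 voted 1)


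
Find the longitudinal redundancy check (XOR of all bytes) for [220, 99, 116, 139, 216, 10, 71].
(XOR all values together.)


XOR chain: 220 ^ 99 ^ 116 ^ 139 ^ 216 ^ 10 ^ 71 = 213

213


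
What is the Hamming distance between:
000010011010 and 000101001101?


XOR: 000111010111
Count of 1s: 7

7


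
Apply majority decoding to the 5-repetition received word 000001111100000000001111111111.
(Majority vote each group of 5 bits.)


Groups: 00000, 11111, 00000, 00000, 11111, 11111
Majority votes: 010011

010011


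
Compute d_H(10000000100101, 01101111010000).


XOR: 11101111110101
Count of 1s: 11

11


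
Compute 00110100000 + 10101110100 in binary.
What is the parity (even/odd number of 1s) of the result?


00110100000 = 416
10101110100 = 1396
Sum = 1812 = 11100010100
1s count = 5

odd parity (5 ones in 11100010100)


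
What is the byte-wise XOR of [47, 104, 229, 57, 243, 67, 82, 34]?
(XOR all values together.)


XOR chain: 47 ^ 104 ^ 229 ^ 57 ^ 243 ^ 67 ^ 82 ^ 34 = 91

91


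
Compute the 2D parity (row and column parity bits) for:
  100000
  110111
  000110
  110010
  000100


Row parities: 11011
Column parities: 100111

Row P: 11011, Col P: 100111, Corner: 0


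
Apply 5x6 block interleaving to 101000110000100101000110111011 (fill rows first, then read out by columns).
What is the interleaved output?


Matrix:
  101000
  110000
  100101
  000110
  111011
Read columns: 111010100110001001100001100101

111010100110001001100001100101


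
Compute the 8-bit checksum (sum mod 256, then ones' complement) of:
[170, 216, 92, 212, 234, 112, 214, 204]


Sum = 1454 mod 256 = 174
Complement = 81

81


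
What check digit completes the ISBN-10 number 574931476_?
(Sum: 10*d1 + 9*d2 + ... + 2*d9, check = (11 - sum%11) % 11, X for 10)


Weighted sum: 280
280 mod 11 = 5

Check digit: 6


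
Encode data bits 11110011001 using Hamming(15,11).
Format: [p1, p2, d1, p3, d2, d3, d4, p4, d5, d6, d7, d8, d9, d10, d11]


Parity bits: p1=1, p2=1, p3=1, p4=1

111111110011001


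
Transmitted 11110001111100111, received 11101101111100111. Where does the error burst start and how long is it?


XOR: 00011100000000000

Burst at position 3, length 3


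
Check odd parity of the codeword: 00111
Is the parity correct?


Number of 1s: 3

Yes, parity is correct (3 ones)


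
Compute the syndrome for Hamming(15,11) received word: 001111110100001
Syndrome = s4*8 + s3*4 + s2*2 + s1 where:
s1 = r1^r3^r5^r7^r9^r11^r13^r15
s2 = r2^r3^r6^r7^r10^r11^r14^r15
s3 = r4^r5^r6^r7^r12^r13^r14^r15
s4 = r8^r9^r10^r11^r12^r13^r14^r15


s1=0, s2=1, s3=1, s4=1

Syndrome = 14 (error at position 14)


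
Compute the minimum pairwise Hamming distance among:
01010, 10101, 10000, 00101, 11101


Comparing all pairs, minimum distance: 1
Can detect 0 errors, correct 0 errors

1


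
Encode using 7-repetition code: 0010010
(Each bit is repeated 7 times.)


Each bit -> 7 copies

0000000000000011111110000000000000011111110000000


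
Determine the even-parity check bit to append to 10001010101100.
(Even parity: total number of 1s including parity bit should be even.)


Number of 1s in data: 6
Parity bit: 0

0


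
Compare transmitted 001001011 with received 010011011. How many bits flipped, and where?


XOR: 011010000

3 error(s) at position(s): 1, 2, 4


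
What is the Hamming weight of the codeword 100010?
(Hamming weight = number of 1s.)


Counting 1s in 100010

2


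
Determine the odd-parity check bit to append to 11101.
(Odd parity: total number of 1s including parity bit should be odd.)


Number of 1s in data: 4
Parity bit: 1

1


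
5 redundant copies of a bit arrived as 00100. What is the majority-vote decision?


Ones: 1 out of 5
Threshold: 3

0 (1/5 voted 1)


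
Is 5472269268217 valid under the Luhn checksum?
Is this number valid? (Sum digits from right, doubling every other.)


Luhn sum = 66
66 mod 10 = 6

Invalid (Luhn sum mod 10 = 6)


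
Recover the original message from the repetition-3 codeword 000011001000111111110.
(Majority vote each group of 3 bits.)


Groups: 000, 011, 001, 000, 111, 111, 110
Majority votes: 0100111

0100111


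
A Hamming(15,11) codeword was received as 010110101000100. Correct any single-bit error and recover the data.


Syndrome = 0: no error detected

Data: 01011000100 (no errors)


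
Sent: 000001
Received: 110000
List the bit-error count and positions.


XOR: 110001

3 error(s) at position(s): 0, 1, 5


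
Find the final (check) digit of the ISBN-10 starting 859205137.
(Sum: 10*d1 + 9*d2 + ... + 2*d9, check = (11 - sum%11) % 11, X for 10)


Weighted sum: 263
263 mod 11 = 10

Check digit: 1


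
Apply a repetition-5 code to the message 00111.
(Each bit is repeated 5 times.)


Each bit -> 5 copies

0000000000111111111111111


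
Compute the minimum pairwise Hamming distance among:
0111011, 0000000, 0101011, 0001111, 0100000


Comparing all pairs, minimum distance: 1
Can detect 0 errors, correct 0 errors

1


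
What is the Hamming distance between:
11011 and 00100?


XOR: 11111
Count of 1s: 5

5


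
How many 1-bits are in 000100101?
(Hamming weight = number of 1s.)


Counting 1s in 000100101

3


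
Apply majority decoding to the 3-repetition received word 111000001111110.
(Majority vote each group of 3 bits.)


Groups: 111, 000, 001, 111, 110
Majority votes: 10011

10011


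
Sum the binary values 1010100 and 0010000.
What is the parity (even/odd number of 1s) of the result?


1010100 = 84
0010000 = 16
Sum = 100 = 1100100
1s count = 3

odd parity (3 ones in 1100100)


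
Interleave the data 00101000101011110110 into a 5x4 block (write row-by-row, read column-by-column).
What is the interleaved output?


Matrix:
  0010
  1000
  1010
  1111
  0110
Read columns: 01110000111011100010

01110000111011100010


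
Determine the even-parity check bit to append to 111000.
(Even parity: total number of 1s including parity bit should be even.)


Number of 1s in data: 3
Parity bit: 1

1


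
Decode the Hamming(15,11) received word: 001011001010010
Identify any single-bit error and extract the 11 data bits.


Syndrome = 12: error at position 12

Data: 11101011010 (corrected bit 12)


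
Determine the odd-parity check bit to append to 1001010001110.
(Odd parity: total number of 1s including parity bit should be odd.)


Number of 1s in data: 6
Parity bit: 1

1


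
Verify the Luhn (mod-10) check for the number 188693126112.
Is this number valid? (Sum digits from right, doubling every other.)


Luhn sum = 47
47 mod 10 = 7

Invalid (Luhn sum mod 10 = 7)


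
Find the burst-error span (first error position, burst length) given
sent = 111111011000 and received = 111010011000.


XOR: 000101000000

Burst at position 3, length 3


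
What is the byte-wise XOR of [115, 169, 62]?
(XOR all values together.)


XOR chain: 115 ^ 169 ^ 62 = 228

228


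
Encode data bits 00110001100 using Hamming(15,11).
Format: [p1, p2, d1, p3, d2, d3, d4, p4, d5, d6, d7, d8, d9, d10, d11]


Parity bits: p1=0, p2=0, p3=0, p4=0

000001100001100


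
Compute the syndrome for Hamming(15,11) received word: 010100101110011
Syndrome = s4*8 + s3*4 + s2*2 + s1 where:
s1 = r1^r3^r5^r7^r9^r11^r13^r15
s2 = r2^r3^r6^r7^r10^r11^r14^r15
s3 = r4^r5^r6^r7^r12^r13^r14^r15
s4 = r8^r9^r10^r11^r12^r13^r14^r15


s1=0, s2=0, s3=0, s4=1

Syndrome = 8 (error at position 8)


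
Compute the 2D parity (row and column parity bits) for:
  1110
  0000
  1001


Row parities: 100
Column parities: 0111

Row P: 100, Col P: 0111, Corner: 1


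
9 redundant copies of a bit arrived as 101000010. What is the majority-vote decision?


Ones: 3 out of 9
Threshold: 5

0 (3/9 voted 1)


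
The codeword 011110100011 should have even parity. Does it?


Number of 1s: 7

No, parity error (7 ones)


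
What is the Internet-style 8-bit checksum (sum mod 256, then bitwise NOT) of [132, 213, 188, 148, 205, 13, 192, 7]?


Sum = 1098 mod 256 = 74
Complement = 181

181


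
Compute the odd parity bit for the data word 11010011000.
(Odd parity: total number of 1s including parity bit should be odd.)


Number of 1s in data: 5
Parity bit: 0

0


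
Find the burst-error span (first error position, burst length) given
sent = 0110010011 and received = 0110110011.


XOR: 0000100000

Burst at position 4, length 1


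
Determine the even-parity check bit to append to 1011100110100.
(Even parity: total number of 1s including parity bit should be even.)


Number of 1s in data: 7
Parity bit: 1

1


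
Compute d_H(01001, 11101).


XOR: 10100
Count of 1s: 2

2


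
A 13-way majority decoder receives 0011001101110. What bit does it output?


Ones: 7 out of 13
Threshold: 7

1 (7/13 voted 1)


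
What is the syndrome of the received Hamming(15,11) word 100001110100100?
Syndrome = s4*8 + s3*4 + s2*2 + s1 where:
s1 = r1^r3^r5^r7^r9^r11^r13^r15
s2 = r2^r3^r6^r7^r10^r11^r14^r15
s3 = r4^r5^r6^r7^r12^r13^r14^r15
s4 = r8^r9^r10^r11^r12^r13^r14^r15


s1=1, s2=1, s3=1, s4=1

Syndrome = 15 (error at position 15)


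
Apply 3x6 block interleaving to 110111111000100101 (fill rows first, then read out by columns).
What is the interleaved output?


Matrix:
  110111
  111000
  100101
Read columns: 111110010101100101

111110010101100101


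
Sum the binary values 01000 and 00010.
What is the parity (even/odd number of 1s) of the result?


01000 = 8
00010 = 2
Sum = 10 = 1010
1s count = 2

even parity (2 ones in 1010)


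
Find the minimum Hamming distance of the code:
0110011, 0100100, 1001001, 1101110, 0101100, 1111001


Comparing all pairs, minimum distance: 1
Can detect 0 errors, correct 0 errors

1


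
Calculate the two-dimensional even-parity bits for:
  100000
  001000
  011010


Row parities: 111
Column parities: 110010

Row P: 111, Col P: 110010, Corner: 1


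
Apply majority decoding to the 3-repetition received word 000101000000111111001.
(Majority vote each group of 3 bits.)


Groups: 000, 101, 000, 000, 111, 111, 001
Majority votes: 0100110

0100110


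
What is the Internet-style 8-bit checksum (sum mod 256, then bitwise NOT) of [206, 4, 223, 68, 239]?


Sum = 740 mod 256 = 228
Complement = 27

27


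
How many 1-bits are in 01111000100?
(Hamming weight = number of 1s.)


Counting 1s in 01111000100

5


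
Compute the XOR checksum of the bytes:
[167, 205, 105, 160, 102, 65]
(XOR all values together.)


XOR chain: 167 ^ 205 ^ 105 ^ 160 ^ 102 ^ 65 = 132

132


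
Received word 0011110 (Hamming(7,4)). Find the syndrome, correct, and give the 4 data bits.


Syndrome = 4: error at position 4

Data: 1110 (corrected bit 4)


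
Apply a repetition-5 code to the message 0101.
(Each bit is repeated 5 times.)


Each bit -> 5 copies

00000111110000011111


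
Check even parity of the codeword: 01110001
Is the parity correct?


Number of 1s: 4

Yes, parity is correct (4 ones)


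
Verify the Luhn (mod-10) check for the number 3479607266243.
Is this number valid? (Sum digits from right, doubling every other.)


Luhn sum = 66
66 mod 10 = 6

Invalid (Luhn sum mod 10 = 6)


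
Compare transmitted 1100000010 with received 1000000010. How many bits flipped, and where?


XOR: 0100000000

1 error(s) at position(s): 1


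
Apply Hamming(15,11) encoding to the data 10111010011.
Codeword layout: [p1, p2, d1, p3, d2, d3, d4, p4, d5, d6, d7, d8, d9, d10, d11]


Parity bits: p1=1, p2=0, p3=0, p4=0

101001101010011


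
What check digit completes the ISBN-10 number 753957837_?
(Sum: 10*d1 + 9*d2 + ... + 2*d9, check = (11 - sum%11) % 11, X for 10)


Weighted sum: 322
322 mod 11 = 3

Check digit: 8


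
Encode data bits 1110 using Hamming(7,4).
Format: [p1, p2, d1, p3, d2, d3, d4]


Parity bits: p1=0, p2=0, p3=0

0010110


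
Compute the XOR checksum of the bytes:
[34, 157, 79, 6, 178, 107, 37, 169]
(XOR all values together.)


XOR chain: 34 ^ 157 ^ 79 ^ 6 ^ 178 ^ 107 ^ 37 ^ 169 = 163

163


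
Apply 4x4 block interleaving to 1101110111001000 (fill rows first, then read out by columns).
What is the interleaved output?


Matrix:
  1101
  1101
  1100
  1000
Read columns: 1111111000001100

1111111000001100


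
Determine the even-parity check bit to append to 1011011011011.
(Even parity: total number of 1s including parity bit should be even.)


Number of 1s in data: 9
Parity bit: 1

1


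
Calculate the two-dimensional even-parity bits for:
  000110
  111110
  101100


Row parities: 011
Column parities: 010100

Row P: 011, Col P: 010100, Corner: 0


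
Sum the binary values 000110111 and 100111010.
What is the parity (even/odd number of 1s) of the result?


000110111 = 55
100111010 = 314
Sum = 369 = 101110001
1s count = 5

odd parity (5 ones in 101110001)


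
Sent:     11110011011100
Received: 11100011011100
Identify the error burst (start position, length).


XOR: 00010000000000

Burst at position 3, length 1


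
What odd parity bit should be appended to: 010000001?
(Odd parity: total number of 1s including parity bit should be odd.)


Number of 1s in data: 2
Parity bit: 1

1


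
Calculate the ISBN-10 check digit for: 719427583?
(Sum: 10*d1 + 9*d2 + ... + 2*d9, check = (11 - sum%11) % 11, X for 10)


Weighted sum: 276
276 mod 11 = 1

Check digit: X


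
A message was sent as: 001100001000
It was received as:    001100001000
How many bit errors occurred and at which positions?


XOR: 000000000000

0 errors (received matches sent)


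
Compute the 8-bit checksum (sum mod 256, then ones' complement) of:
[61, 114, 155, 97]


Sum = 427 mod 256 = 171
Complement = 84

84


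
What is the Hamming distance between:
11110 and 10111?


XOR: 01001
Count of 1s: 2

2


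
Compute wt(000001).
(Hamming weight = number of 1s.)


Counting 1s in 000001

1


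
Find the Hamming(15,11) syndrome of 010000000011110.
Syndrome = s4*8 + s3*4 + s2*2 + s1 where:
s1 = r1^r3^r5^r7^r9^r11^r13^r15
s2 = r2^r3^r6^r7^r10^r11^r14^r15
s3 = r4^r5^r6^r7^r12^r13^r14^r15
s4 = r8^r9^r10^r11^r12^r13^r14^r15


s1=0, s2=1, s3=1, s4=0

Syndrome = 6 (error at position 6)


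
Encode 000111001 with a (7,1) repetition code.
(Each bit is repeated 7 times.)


Each bit -> 7 copies

000000000000000000000111111111111111111111000000000000001111111


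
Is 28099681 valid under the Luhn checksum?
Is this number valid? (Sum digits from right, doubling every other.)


Luhn sum = 44
44 mod 10 = 4

Invalid (Luhn sum mod 10 = 4)


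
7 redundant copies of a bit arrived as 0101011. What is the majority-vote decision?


Ones: 4 out of 7
Threshold: 4

1 (4/7 voted 1)


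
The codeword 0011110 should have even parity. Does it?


Number of 1s: 4

Yes, parity is correct (4 ones)


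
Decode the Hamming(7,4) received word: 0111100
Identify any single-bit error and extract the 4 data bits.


Syndrome = 0: no error detected

Data: 1100 (no errors)


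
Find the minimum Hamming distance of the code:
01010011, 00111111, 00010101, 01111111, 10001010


Comparing all pairs, minimum distance: 1
Can detect 0 errors, correct 0 errors

1


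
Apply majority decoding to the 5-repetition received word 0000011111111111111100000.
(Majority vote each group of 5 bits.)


Groups: 00000, 11111, 11111, 11111, 00000
Majority votes: 01110

01110


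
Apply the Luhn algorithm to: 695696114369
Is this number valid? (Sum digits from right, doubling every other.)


Luhn sum = 60
60 mod 10 = 0

Valid (Luhn sum mod 10 = 0)


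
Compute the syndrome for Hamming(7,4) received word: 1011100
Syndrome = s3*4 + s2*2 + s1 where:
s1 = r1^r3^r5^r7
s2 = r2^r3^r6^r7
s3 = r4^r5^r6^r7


s1=1, s2=1, s3=0

Syndrome = 3 (error at position 3)


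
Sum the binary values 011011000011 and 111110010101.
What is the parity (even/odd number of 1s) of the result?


011011000011 = 1731
111110010101 = 3989
Sum = 5720 = 1011001011000
1s count = 6

even parity (6 ones in 1011001011000)


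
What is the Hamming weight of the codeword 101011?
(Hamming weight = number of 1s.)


Counting 1s in 101011

4


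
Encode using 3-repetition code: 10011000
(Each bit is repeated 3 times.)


Each bit -> 3 copies

111000000111111000000000


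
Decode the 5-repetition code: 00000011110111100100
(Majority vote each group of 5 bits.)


Groups: 00000, 01111, 01111, 00100
Majority votes: 0110

0110


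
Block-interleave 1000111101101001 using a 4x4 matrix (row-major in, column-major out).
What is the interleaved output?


Matrix:
  1000
  1111
  0110
  1001
Read columns: 1101011001100101

1101011001100101


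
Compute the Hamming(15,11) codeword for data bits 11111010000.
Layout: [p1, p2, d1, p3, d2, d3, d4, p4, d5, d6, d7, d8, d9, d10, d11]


Parity bits: p1=1, p2=0, p3=1, p4=0

101111101010000


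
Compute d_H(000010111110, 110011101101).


XOR: 110001010011
Count of 1s: 6

6


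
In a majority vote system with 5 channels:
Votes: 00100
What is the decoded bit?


Ones: 1 out of 5
Threshold: 3

0 (1/5 voted 1)


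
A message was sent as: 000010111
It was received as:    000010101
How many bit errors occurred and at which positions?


XOR: 000000010

1 error(s) at position(s): 7


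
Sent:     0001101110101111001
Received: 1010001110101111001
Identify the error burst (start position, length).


XOR: 1011100000000000000

Burst at position 0, length 5


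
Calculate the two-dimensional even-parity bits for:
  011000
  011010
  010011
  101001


Row parities: 0111
Column parities: 111000

Row P: 0111, Col P: 111000, Corner: 1


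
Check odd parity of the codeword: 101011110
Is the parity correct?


Number of 1s: 6

No, parity error (6 ones)


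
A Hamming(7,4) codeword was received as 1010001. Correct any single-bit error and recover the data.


Syndrome = 5: error at position 5

Data: 1101 (corrected bit 5)


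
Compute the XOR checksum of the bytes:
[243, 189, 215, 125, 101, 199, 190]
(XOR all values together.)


XOR chain: 243 ^ 189 ^ 215 ^ 125 ^ 101 ^ 199 ^ 190 = 248

248


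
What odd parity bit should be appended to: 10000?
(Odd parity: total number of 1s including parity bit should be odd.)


Number of 1s in data: 1
Parity bit: 0

0


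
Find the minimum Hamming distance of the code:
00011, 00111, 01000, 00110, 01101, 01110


Comparing all pairs, minimum distance: 1
Can detect 0 errors, correct 0 errors

1


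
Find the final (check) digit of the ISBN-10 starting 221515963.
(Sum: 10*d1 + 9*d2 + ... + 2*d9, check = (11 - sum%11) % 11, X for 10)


Weighted sum: 172
172 mod 11 = 7

Check digit: 4


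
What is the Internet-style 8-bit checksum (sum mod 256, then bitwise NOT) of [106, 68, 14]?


Sum = 188 mod 256 = 188
Complement = 67

67


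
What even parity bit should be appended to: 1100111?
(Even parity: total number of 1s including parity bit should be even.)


Number of 1s in data: 5
Parity bit: 1

1


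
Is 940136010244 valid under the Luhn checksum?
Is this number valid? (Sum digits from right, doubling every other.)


Luhn sum = 41
41 mod 10 = 1

Invalid (Luhn sum mod 10 = 1)


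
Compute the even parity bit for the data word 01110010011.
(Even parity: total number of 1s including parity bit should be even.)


Number of 1s in data: 6
Parity bit: 0

0


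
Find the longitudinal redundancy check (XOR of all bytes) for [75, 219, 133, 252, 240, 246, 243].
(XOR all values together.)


XOR chain: 75 ^ 219 ^ 133 ^ 252 ^ 240 ^ 246 ^ 243 = 28

28


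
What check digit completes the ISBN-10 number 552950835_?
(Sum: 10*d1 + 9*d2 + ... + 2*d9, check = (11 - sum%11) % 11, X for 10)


Weighted sum: 255
255 mod 11 = 2

Check digit: 9


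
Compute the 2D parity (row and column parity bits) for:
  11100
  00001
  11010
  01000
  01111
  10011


Row parities: 111101
Column parities: 10011

Row P: 111101, Col P: 10011, Corner: 1


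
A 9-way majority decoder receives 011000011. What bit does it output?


Ones: 4 out of 9
Threshold: 5

0 (4/9 voted 1)


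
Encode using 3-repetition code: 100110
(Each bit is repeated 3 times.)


Each bit -> 3 copies

111000000111111000


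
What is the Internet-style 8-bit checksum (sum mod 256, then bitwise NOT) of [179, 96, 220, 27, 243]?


Sum = 765 mod 256 = 253
Complement = 2

2


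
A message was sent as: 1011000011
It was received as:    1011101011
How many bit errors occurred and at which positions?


XOR: 0000101000

2 error(s) at position(s): 4, 6


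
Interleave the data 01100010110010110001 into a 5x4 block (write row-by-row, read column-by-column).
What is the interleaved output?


Matrix:
  0110
  0010
  1100
  1011
  0001
Read columns: 00110101001101000011

00110101001101000011


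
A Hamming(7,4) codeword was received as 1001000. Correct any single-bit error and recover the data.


Syndrome = 5: error at position 5

Data: 0100 (corrected bit 5)


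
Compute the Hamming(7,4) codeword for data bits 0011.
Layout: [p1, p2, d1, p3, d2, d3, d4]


Parity bits: p1=1, p2=0, p3=0

1000011


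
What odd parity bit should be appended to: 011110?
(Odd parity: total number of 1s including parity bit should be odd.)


Number of 1s in data: 4
Parity bit: 1

1


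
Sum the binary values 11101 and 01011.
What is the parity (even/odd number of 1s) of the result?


11101 = 29
01011 = 11
Sum = 40 = 101000
1s count = 2

even parity (2 ones in 101000)


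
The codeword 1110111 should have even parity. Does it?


Number of 1s: 6

Yes, parity is correct (6 ones)


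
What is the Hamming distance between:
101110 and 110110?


XOR: 011000
Count of 1s: 2

2


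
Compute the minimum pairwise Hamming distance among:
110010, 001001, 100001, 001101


Comparing all pairs, minimum distance: 1
Can detect 0 errors, correct 0 errors

1


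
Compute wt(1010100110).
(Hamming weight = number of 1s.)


Counting 1s in 1010100110

5


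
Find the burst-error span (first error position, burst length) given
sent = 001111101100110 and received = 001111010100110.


XOR: 000000111000000

Burst at position 6, length 3


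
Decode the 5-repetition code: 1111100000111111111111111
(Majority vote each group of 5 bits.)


Groups: 11111, 00000, 11111, 11111, 11111
Majority votes: 10111

10111


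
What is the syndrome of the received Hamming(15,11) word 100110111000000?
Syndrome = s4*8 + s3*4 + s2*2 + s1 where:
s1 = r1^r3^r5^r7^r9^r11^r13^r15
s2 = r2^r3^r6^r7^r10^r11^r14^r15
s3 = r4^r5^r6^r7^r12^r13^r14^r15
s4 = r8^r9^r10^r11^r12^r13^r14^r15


s1=0, s2=1, s3=1, s4=0

Syndrome = 6 (error at position 6)


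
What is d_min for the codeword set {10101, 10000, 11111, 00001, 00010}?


Comparing all pairs, minimum distance: 2
Can detect 1 errors, correct 0 errors

2


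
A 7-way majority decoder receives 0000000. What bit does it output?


Ones: 0 out of 7
Threshold: 4

0 (0/7 voted 1)


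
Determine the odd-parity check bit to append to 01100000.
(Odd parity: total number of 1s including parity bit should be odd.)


Number of 1s in data: 2
Parity bit: 1

1


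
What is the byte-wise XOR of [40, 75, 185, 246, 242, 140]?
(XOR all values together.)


XOR chain: 40 ^ 75 ^ 185 ^ 246 ^ 242 ^ 140 = 82

82


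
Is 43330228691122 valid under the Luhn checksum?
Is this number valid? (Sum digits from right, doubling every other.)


Luhn sum = 55
55 mod 10 = 5

Invalid (Luhn sum mod 10 = 5)


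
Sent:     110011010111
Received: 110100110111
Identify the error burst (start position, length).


XOR: 000111100000

Burst at position 3, length 4


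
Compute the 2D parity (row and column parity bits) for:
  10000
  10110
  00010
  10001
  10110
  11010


Row parities: 111011
Column parities: 11001

Row P: 111011, Col P: 11001, Corner: 1


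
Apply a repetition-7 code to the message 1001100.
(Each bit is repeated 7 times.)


Each bit -> 7 copies

1111111000000000000001111111111111100000000000000


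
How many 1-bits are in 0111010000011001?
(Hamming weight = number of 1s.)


Counting 1s in 0111010000011001

7


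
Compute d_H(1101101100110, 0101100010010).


XOR: 1000001110100
Count of 1s: 5

5


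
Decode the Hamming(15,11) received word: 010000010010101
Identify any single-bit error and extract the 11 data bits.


Syndrome = 3: error at position 3

Data: 10000010101 (corrected bit 3)


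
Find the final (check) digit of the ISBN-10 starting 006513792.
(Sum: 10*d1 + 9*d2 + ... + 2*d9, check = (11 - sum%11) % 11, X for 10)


Weighted sum: 163
163 mod 11 = 9

Check digit: 2


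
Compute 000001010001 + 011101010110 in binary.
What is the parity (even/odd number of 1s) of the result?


000001010001 = 81
011101010110 = 1878
Sum = 1959 = 11110100111
1s count = 8

even parity (8 ones in 11110100111)


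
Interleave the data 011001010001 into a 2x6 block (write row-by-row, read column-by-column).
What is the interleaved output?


Matrix:
  011001
  010001
Read columns: 001110000011

001110000011


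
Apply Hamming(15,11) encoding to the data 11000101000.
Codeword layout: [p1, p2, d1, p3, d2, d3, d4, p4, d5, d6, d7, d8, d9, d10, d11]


Parity bits: p1=0, p2=0, p3=0, p4=0

001010000101000


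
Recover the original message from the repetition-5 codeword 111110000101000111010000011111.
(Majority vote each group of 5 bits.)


Groups: 11111, 00001, 01000, 11101, 00000, 11111
Majority votes: 100101

100101


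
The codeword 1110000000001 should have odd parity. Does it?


Number of 1s: 4

No, parity error (4 ones)


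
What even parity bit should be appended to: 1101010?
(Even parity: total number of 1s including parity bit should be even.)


Number of 1s in data: 4
Parity bit: 0

0


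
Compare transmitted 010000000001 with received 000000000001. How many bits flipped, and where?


XOR: 010000000000

1 error(s) at position(s): 1


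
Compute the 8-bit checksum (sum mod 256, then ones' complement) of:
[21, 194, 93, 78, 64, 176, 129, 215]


Sum = 970 mod 256 = 202
Complement = 53

53


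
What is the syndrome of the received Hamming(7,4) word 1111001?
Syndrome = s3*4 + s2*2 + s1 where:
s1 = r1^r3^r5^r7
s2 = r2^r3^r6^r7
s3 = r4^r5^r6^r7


s1=1, s2=1, s3=0

Syndrome = 3 (error at position 3)


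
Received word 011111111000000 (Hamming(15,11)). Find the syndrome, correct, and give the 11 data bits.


Syndrome = 0: no error detected

Data: 11111000000 (no errors)


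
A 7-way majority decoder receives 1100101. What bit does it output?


Ones: 4 out of 7
Threshold: 4

1 (4/7 voted 1)


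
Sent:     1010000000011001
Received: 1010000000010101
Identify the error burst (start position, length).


XOR: 0000000000001100

Burst at position 12, length 2


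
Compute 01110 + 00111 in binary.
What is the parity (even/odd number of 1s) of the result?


01110 = 14
00111 = 7
Sum = 21 = 10101
1s count = 3

odd parity (3 ones in 10101)


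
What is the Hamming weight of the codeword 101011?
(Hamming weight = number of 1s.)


Counting 1s in 101011

4


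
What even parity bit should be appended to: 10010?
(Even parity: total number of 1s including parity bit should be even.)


Number of 1s in data: 2
Parity bit: 0

0


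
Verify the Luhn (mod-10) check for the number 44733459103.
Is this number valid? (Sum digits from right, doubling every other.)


Luhn sum = 54
54 mod 10 = 4

Invalid (Luhn sum mod 10 = 4)


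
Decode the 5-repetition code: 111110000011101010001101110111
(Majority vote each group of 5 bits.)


Groups: 11111, 00000, 11101, 01000, 11011, 10111
Majority votes: 101011

101011


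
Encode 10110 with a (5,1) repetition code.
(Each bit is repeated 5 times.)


Each bit -> 5 copies

1111100000111111111100000


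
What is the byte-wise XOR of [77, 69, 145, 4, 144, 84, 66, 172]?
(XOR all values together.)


XOR chain: 77 ^ 69 ^ 145 ^ 4 ^ 144 ^ 84 ^ 66 ^ 172 = 183

183


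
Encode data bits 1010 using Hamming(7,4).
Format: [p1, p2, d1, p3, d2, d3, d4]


Parity bits: p1=1, p2=0, p3=1

1011010


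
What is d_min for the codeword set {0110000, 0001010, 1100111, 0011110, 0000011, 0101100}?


Comparing all pairs, minimum distance: 2
Can detect 1 errors, correct 0 errors

2


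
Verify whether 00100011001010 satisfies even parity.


Number of 1s: 5

No, parity error (5 ones)


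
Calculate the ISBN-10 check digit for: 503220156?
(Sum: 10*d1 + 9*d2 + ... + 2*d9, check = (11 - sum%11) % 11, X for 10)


Weighted sum: 131
131 mod 11 = 10

Check digit: 1


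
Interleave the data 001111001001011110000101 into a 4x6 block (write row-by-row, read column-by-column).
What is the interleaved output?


Matrix:
  001111
  001001
  011110
  000101
Read columns: 000000101110101110101101

000000101110101110101101


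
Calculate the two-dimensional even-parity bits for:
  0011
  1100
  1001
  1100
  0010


Row parities: 00001
Column parities: 1000

Row P: 00001, Col P: 1000, Corner: 1


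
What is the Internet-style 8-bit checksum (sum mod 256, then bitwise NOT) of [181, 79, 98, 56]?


Sum = 414 mod 256 = 158
Complement = 97

97


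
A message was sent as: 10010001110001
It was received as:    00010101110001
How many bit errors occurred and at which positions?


XOR: 10000100000000

2 error(s) at position(s): 0, 5


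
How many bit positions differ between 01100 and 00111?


XOR: 01011
Count of 1s: 3

3


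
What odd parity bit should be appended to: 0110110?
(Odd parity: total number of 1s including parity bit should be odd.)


Number of 1s in data: 4
Parity bit: 1

1


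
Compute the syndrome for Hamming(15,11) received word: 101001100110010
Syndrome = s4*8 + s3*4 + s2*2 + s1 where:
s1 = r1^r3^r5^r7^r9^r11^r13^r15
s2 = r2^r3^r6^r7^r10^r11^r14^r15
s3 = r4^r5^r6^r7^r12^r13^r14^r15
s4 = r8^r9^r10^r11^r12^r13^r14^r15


s1=0, s2=0, s3=1, s4=1

Syndrome = 12 (error at position 12)


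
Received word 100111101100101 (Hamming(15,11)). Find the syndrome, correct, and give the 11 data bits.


Syndrome = 0: no error detected

Data: 01111100101 (no errors)


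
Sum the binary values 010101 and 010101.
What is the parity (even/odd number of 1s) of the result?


010101 = 21
010101 = 21
Sum = 42 = 101010
1s count = 3

odd parity (3 ones in 101010)


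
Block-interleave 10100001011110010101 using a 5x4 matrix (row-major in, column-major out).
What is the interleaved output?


Matrix:
  1010
  0001
  0111
  1001
  0101
Read columns: 10010001011010001111

10010001011010001111


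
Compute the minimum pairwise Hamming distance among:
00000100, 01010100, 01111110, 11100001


Comparing all pairs, minimum distance: 2
Can detect 1 errors, correct 0 errors

2
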